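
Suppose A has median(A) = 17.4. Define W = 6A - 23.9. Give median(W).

median(W) = 80.5

A linear map preserves order up to sign, so median(W) = a·median(A) + b = 6·17.4 + (-23.9) = 80.5.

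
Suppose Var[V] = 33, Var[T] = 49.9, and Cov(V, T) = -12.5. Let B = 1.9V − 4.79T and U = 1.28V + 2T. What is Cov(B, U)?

Cov(B, U) = -368.646

By bilinearity, Cov(B, U) = ac·Var[V] + bd·Var[T] + (ad+bc)·Cov(V, T), with a=1.9, b=-4.79, c=1.28, d=2.
ac·Var[V] = 1.9·1.28·33 = 80.256
bd·Var[T] = (-4.79)·2·49.9 = -478.042
(ad+bc)·Cov(V, T) = (-2.3312)·(-12.5) = 29.14
Cov(B, U) = 80.256 + (-478.042) + 29.14 = -368.646.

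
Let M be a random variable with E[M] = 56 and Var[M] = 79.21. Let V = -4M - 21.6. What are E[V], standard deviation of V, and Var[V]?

V = -4M - 21.6 is linear with a = -4, b = -21.6.
E[V] = a·E[M] + b = (-4)·56 + (-21.6) = -245.6.
standard deviation of M = √79.21 = 8.9.
standard deviation of V = |a|·standard deviation of M = |-4|·8.9 = 35.6.
Var[V] = a²·Var[M] = (-4)²·79.21 = 1267.36 (the additive constant -21.6 does not affect variance).

E[V] = -245.6, standard deviation of V = 35.6, Var[V] = 1267.36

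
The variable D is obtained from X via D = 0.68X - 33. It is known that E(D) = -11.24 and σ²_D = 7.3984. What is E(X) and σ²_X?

E(X) = 32, σ²_X = 16

From D = 0.68X - 33: E(D) = a·E(X) + b, so E(X) = (E(D) − b)/a = (-11.24 − (-33))/0.68 = 32.
σ²_D = a²·σ²_X, so σ²_X = 7.3984/0.68² = 16.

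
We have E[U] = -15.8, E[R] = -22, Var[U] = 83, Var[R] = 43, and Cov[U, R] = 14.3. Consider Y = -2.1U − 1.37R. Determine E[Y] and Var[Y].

E[Y] = (-2.1)·E[U] + (-1.37)·E[R] = (-2.1)·(-15.8) + (-1.37)·(-22) = 63.32.
Var[Y] = a²·Var[U] + b²·Var[R] + 2ab·Cov[U, R] with a = -2.1, b = -1.37.
= (-2.1)²·83 + (-1.37)²·43 + 2·(-2.1)·(-1.37)·14.3
= 366.03 + 80.7067 + 82.2822 = 529.0189.

E[Y] = 63.32, Var[Y] = 529.0189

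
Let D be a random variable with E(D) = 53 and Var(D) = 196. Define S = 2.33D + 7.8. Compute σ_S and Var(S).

S = 2.33D + 7.8 is linear with a = 2.33, b = 7.8.
σ_D = √196 = 14.
σ_S = |a|·σ_D = |2.33|·14 = 32.62.
Var(S) = a²·Var(D) = 2.33²·196 = 1064.0644 (the additive constant 7.8 does not affect variance).

σ_S = 32.62, Var(S) = 1064.0644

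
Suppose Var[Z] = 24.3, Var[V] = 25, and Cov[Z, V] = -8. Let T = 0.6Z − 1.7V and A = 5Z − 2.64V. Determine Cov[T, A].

Cov[T, A] = 265.772

By bilinearity, Cov[T, A] = ac·Var[Z] + bd·Var[V] + (ad+bc)·Cov[Z, V], with a=0.6, b=-1.7, c=5, d=-2.64.
ac·Var[Z] = 0.6·5·24.3 = 72.9
bd·Var[V] = (-1.7)·(-2.64)·25 = 112.2
(ad+bc)·Cov[Z, V] = (-10.084)·(-8) = 80.672
Cov[T, A] = 72.9 + 112.2 + 80.672 = 265.772.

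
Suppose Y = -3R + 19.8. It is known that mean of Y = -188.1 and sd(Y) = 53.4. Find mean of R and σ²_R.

mean of R = 69.3, σ²_R = 316.84

From Y = -3R + 19.8: mean of Y = a·mean of R + b, so mean of R = (mean of Y − b)/a = (-188.1 − 19.8)/(-3) = 69.3.
σ²_Y = 53.4² = 2851.56.
σ²_Y = a²·σ²_R, so σ²_R = 2851.56/(-3)² = 316.84.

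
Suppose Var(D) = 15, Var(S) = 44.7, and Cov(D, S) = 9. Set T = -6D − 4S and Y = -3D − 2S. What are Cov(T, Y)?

Cov(T, Y) = 843.6

By bilinearity, Cov(T, Y) = ac·Var(D) + bd·Var(S) + (ad+bc)·Cov(D, S), with a=-6, b=-4, c=-3, d=-2.
ac·Var(D) = (-6)·(-3)·15 = 270
bd·Var(S) = (-4)·(-2)·44.7 = 357.6
(ad+bc)·Cov(D, S) = (24)·9 = 216
Cov(T, Y) = 270 + 357.6 + 216 = 843.6.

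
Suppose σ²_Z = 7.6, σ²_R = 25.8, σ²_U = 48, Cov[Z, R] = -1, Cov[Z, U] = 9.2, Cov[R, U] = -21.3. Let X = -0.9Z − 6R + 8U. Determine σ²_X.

σ²_X = 5908.476

σ²_X = a²·σ²_Z + b²·σ²_R + c²·σ²_U + 2ab·Cov[Z, R] + 2ac·Cov[Z, U] + 2bc·Cov[R, U], with a = -0.9, b = -6, c = 8.
= 6.156 + 928.8 + 3072 + (-10.8) + (-132.48) + 2044.8
= 5908.476.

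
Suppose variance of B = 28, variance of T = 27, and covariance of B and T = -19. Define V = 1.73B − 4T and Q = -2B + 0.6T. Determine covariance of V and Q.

By bilinearity, covariance of V and Q = ac·variance of B + bd·variance of T + (ad+bc)·covariance of B and T, with a=1.73, b=-4, c=-2, d=0.6.
ac·variance of B = 1.73·(-2)·28 = -96.88
bd·variance of T = (-4)·0.6·27 = -64.8
(ad+bc)·covariance of B and T = (9.038)·(-19) = -171.722
covariance of V and Q = -96.88 + (-64.8) + (-171.722) = -333.402.

covariance of V and Q = -333.402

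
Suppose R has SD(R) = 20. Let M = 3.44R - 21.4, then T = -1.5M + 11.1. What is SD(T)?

SD(M) = |3.44|·20 = 68.8.
SD(T) = |-1.5|·68.8 = 103.2.

SD(T) = 103.2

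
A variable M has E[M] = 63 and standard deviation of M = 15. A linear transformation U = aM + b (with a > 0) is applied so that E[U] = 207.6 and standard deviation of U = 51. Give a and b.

a = 3.4, b = -6.6

standard deviation of U = a·standard deviation of M (a > 0), so a = 51/15 = 3.4.
E[U] = a·E[M] + b, so b = 207.6 − 3.4·63 = -6.6.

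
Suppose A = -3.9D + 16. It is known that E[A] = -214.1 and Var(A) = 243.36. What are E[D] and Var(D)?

E[D] = 59, Var(D) = 16

From A = -3.9D + 16: E[A] = a·E[D] + b, so E[D] = (E[A] − b)/a = (-214.1 − 16)/(-3.9) = 59.
Var(A) = a²·Var(D), so Var(D) = 243.36/(-3.9)² = 16.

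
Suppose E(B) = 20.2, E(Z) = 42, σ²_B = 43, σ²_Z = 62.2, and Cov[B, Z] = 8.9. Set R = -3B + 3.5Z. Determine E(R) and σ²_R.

E(R) = (-3)·E(B) + 3.5·E(Z) = (-3)·20.2 + 3.5·42 = 86.4.
σ²_R = a²·σ²_B + b²·σ²_Z + 2ab·Cov[B, Z] with a = -3, b = 3.5.
= (-3)²·43 + 3.5²·62.2 + 2·(-3)·3.5·8.9
= 387 + 761.95 + (-186.9) = 962.05.

E(R) = 86.4, σ²_R = 962.05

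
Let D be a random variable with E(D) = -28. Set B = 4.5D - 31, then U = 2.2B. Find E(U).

E(U) = -345.4

E(B) = 4.5·(-28) + (-31) = -157.
E(U) = 2.2·(-157) = -345.4.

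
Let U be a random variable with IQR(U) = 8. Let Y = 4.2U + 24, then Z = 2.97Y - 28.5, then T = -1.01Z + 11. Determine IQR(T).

IQR(T) = 100.78992

IQR(Y) = |4.2|·8 = 33.6.
IQR(Z) = |2.97|·33.6 = 99.792.
IQR(T) = |-1.01|·99.792 = 100.78992.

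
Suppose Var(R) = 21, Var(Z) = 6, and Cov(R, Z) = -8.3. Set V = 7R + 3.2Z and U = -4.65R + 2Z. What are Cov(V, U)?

Cov(V, U) = -637.846

By bilinearity, Cov(V, U) = ac·Var(R) + bd·Var(Z) + (ad+bc)·Cov(R, Z), with a=7, b=3.2, c=-4.65, d=2.
ac·Var(R) = 7·(-4.65)·21 = -683.55
bd·Var(Z) = 3.2·2·6 = 38.4
(ad+bc)·Cov(R, Z) = (-0.88)·(-8.3) = 7.304
Cov(V, U) = -683.55 + 38.4 + 7.304 = -637.846.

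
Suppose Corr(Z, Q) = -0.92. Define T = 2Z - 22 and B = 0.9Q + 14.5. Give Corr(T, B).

Corr(T, B) = -0.92

Linear rescalings preserve correlation up to sign; here the slopes 2 and 0.9 have the same sign, so Corr(T, B) = Corr(Z, Q) = -0.92.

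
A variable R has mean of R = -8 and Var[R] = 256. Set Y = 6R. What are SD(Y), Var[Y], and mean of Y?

Y = 6R is linear with a = 6, b = 0.
SD(R) = √256 = 16.
SD(Y) = |a|·SD(R) = |6|·16 = 96.
Var[Y] = a²·Var[R] = 6²·256 = 9216.
mean of Y = a·mean of R + b = 6·(-8) = -48.

SD(Y) = 96, Var[Y] = 9216, mean of Y = -48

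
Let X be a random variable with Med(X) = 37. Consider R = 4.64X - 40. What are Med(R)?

Med(R) = 131.68

A linear map preserves order up to sign, so Med(R) = a·Med(X) + b = 4.64·37 + (-40) = 131.68.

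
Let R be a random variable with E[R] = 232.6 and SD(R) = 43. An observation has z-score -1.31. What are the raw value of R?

R = E[R] + z·SD(R) = 232.6 + (-1.31)·43 = 176.27.

R = 176.27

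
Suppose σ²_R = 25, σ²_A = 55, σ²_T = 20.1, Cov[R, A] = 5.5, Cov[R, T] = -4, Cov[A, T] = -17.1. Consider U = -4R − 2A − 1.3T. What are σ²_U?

σ²_U = 611.449

σ²_U = a²·σ²_R + b²·σ²_A + c²·σ²_T + 2ab·Cov[R, A] + 2ac·Cov[R, T] + 2bc·Cov[A, T], with a = -4, b = -2, c = -1.3.
= 400 + 220 + 33.969 + 88 + (-41.6) + (-88.92)
= 611.449.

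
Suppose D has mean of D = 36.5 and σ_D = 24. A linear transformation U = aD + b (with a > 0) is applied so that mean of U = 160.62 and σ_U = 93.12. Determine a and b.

σ_U = a·σ_D (a > 0), so a = 93.12/24 = 3.88.
mean of U = a·mean of D + b, so b = 160.62 − 3.88·36.5 = 19.

a = 3.88, b = 19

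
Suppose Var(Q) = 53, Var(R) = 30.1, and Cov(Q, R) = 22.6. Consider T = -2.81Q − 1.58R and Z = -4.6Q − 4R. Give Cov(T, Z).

By bilinearity, Cov(T, Z) = ac·Var(Q) + bd·Var(R) + (ad+bc)·Cov(Q, R), with a=-2.81, b=-1.58, c=-4.6, d=-4.
ac·Var(Q) = (-2.81)·(-4.6)·53 = 685.078
bd·Var(R) = (-1.58)·(-4)·30.1 = 190.232
(ad+bc)·Cov(Q, R) = (18.508)·22.6 = 418.2808
Cov(T, Z) = 685.078 + 190.232 + 418.2808 = 1293.5908.

Cov(T, Z) = 1293.5908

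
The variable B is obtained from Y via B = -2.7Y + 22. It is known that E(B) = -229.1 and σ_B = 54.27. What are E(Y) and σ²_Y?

E(Y) = 93, σ²_Y = 404.01

From B = -2.7Y + 22: E(B) = a·E(Y) + b, so E(Y) = (E(B) − b)/a = (-229.1 − 22)/(-2.7) = 93.
σ²_B = 54.27² = 2945.2329.
σ²_B = a²·σ²_Y, so σ²_Y = 2945.2329/(-2.7)² = 404.01.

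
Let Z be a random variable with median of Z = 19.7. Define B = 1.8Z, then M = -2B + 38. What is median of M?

median of M = -32.92

median of B = 1.8·19.7 = 35.46.
median of M = (-2)·35.46 + 38 = -32.92.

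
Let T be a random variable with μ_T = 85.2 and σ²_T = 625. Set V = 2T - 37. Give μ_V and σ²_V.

V = 2T - 37 is linear with a = 2, b = -37.
μ_V = a·μ_T + b = 2·85.2 + (-37) = 133.4.
σ²_V = a²·σ²_T = 2²·625 = 2500 (the additive constant -37 does not affect variance).

μ_V = 133.4, σ²_V = 2500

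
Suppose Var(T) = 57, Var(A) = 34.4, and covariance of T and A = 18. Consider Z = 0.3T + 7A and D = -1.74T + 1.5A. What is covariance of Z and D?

covariance of Z and D = 120.306

By bilinearity, covariance of Z and D = ac·Var(T) + bd·Var(A) + (ad+bc)·covariance of T and A, with a=0.3, b=7, c=-1.74, d=1.5.
ac·Var(T) = 0.3·(-1.74)·57 = -29.754
bd·Var(A) = 7·1.5·34.4 = 361.2
(ad+bc)·covariance of T and A = (-11.73)·18 = -211.14
covariance of Z and D = -29.754 + 361.2 + (-211.14) = 120.306.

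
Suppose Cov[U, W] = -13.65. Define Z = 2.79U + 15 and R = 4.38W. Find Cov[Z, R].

Cov[Z, R] = -166.80573

Cov[Z, R] = a·c·Cov[U, W] = 2.79·4.38·(-13.65) = -166.80573. Additive constants drop out.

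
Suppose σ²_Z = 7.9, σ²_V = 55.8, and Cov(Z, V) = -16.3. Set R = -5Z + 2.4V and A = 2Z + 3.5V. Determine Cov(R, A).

Cov(R, A) = 596.73

By bilinearity, Cov(R, A) = ac·σ²_Z + bd·σ²_V + (ad+bc)·Cov(Z, V), with a=-5, b=2.4, c=2, d=3.5.
ac·σ²_Z = (-5)·2·7.9 = -79
bd·σ²_V = 2.4·3.5·55.8 = 468.72
(ad+bc)·Cov(Z, V) = (-12.7)·(-16.3) = 207.01
Cov(R, A) = -79 + 468.72 + 207.01 = 596.73.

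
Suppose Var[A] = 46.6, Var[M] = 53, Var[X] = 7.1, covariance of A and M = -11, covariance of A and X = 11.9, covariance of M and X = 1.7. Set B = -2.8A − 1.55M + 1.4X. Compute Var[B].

Var[B] = a²·Var[A] + b²·Var[M] + c²·Var[X] + 2ab·covariance of A and M + 2ac·covariance of A and X + 2bc·covariance of M and X, with a = -2.8, b = -1.55, c = 1.4.
= 365.344 + 127.3325 + 13.916 + (-95.48) + (-93.296) + (-7.378)
= 310.4385.

Var[B] = 310.4385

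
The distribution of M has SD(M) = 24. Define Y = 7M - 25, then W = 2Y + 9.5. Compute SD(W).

SD(W) = 336

SD(Y) = |7|·24 = 168.
SD(W) = |2|·168 = 336.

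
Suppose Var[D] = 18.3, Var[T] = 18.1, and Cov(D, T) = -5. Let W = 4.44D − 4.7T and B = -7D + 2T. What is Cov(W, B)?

Cov(W, B) = -947.804

By bilinearity, Cov(W, B) = ac·Var[D] + bd·Var[T] + (ad+bc)·Cov(D, T), with a=4.44, b=-4.7, c=-7, d=2.
ac·Var[D] = 4.44·(-7)·18.3 = -568.764
bd·Var[T] = (-4.7)·2·18.1 = -170.14
(ad+bc)·Cov(D, T) = (41.78)·(-5) = -208.9
Cov(W, B) = -568.764 + (-170.14) + (-208.9) = -947.804.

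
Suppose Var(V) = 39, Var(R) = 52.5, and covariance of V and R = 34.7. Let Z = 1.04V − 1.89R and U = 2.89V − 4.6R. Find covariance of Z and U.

covariance of Z and U = 218.11373

By bilinearity, covariance of Z and U = ac·Var(V) + bd·Var(R) + (ad+bc)·covariance of V and R, with a=1.04, b=-1.89, c=2.89, d=-4.6.
ac·Var(V) = 1.04·2.89·39 = 117.2184
bd·Var(R) = (-1.89)·(-4.6)·52.5 = 456.435
(ad+bc)·covariance of V and R = (-10.2461)·34.7 = -355.53967
covariance of Z and U = 117.2184 + 456.435 + (-355.53967) = 218.11373.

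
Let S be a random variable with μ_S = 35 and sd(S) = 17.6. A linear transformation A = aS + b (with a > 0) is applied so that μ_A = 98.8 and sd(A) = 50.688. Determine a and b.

sd(A) = a·sd(S) (a > 0), so a = 50.688/17.6 = 2.88.
μ_A = a·μ_S + b, so b = 98.8 − 2.88·35 = -2.

a = 2.88, b = -2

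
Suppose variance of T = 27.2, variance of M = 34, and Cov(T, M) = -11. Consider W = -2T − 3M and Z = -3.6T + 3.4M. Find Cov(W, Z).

Cov(W, Z) = -194.96

By bilinearity, Cov(W, Z) = ac·variance of T + bd·variance of M + (ad+bc)·Cov(T, M), with a=-2, b=-3, c=-3.6, d=3.4.
ac·variance of T = (-2)·(-3.6)·27.2 = 195.84
bd·variance of M = (-3)·3.4·34 = -346.8
(ad+bc)·Cov(T, M) = (4)·(-11) = -44
Cov(W, Z) = 195.84 + (-346.8) + (-44) = -194.96.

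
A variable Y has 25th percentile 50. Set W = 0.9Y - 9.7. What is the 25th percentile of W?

25th percentile of W = 35.3

Since a = 0.9 > 0 the transformation is increasing, so the 25th percentile of W = a·(P_{25} of Y) + b = 0.9·50 + (-9.7) = 35.3.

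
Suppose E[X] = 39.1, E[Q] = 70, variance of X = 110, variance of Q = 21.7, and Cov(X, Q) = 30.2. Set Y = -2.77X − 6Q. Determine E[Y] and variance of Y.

E[Y] = (-2.77)·E[X] + (-6)·E[Q] = (-2.77)·39.1 + (-6)·70 = -528.307.
variance of Y = a²·variance of X + b²·variance of Q + 2ab·Cov(X, Q) with a = -2.77, b = -6.
= (-2.77)²·110 + (-6)²·21.7 + 2·(-2.77)·(-6)·30.2
= 844.019 + 781.2 + 1003.848 = 2629.067.

E[Y] = -528.307, variance of Y = 2629.067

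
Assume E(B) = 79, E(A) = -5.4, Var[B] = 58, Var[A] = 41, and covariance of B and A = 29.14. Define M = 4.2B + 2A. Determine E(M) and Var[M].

E(M) = 4.2·E(B) + 2·E(A) = 4.2·79 + 2·(-5.4) = 321.
Var[M] = a²·Var[B] + b²·Var[A] + 2ab·covariance of B and A with a = 4.2, b = 2.
= 4.2²·58 + 2²·41 + 2·4.2·2·29.14
= 1023.12 + 164 + 489.552 = 1676.672.

E(M) = 321, Var[M] = 1676.672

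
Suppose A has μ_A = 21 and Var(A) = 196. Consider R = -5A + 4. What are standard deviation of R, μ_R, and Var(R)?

R = -5A + 4 is linear with a = -5, b = 4.
standard deviation of A = √196 = 14.
standard deviation of R = |a|·standard deviation of A = |-5|·14 = 70.
μ_R = a·μ_A + b = (-5)·21 + 4 = -101.
Var(R) = a²·Var(A) = (-5)²·196 = 4900 (the additive constant 4 does not affect variance).

standard deviation of R = 70, μ_R = -101, Var(R) = 4900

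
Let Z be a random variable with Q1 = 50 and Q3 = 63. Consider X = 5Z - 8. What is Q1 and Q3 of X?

Q1(X) = 242, Q3(X) = 307

a = 5 > 0: Q1(X) = a·Q1(Z)+b = 242, Q3(X) = a·Q3(Z)+b = 307.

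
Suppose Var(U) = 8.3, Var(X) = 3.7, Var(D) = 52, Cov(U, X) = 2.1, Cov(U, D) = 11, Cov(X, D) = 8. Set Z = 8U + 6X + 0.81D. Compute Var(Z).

Var(Z) = a²·Var(U) + b²·Var(X) + c²·Var(D) + 2ab·Cov(U, X) + 2ac·Cov(U, D) + 2bc·Cov(X, D), with a = 8, b = 6, c = 0.81.
= 531.2 + 133.2 + 34.1172 + 201.6 + 142.56 + 77.76
= 1120.4372.

Var(Z) = 1120.4372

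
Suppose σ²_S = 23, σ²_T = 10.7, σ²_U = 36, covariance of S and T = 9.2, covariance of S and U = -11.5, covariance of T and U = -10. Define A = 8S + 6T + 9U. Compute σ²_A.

σ²_A = 2920.4

σ²_A = a²·σ²_S + b²·σ²_T + c²·σ²_U + 2ab·covariance of S and T + 2ac·covariance of S and U + 2bc·covariance of T and U, with a = 8, b = 6, c = 9.
= 1472 + 385.2 + 2916 + 883.2 + (-1656) + (-1080)
= 2920.4.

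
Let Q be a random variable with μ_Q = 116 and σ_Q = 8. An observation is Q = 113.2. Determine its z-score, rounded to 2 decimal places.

z = (Q − μ_Q) / σ_Q = (113.2 − 116) / 8 = -0.35.

z = -0.35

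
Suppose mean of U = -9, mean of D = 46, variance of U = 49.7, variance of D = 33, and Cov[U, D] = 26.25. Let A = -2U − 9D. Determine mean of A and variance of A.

mean of A = (-2)·mean of U + (-9)·mean of D = (-2)·(-9) + (-9)·46 = -396.
variance of A = a²·variance of U + b²·variance of D + 2ab·Cov[U, D] with a = -2, b = -9.
= (-2)²·49.7 + (-9)²·33 + 2·(-2)·(-9)·26.25
= 198.8 + 2673 + 945 = 3816.8.

mean of A = -396, variance of A = 3816.8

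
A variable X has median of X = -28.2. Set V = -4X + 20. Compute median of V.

A linear map preserves order up to sign, so median of V = a·median of X + b = (-4)·(-28.2) + 20 = 132.8.

median of V = 132.8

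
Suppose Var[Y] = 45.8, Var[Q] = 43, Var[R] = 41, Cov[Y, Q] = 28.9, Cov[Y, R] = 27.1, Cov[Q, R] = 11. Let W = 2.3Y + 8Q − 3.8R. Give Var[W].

Var[W] = 3507.334

Var[W] = a²·Var[Y] + b²·Var[Q] + c²·Var[R] + 2ab·Cov[Y, Q] + 2ac·Cov[Y, R] + 2bc·Cov[Q, R], with a = 2.3, b = 8, c = -3.8.
= 242.282 + 2752 + 592.04 + 1063.52 + (-473.708) + (-668.8)
= 3507.334.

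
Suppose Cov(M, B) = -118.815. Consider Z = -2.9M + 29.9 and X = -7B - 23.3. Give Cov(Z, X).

Cov(Z, X) = -2411.9445

Cov(Z, X) = a·c·Cov(M, B) = (-2.9)·(-7)·(-118.815) = -2411.9445. Additive constants drop out.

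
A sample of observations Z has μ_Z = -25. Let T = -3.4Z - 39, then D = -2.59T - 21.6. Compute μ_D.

μ_T = (-3.4)·(-25) + (-39) = 46.
μ_D = (-2.59)·46 + (-21.6) = -140.74.

μ_D = -140.74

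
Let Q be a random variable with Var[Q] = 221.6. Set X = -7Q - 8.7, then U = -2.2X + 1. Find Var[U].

Var[U] = 52554.656

Var[X] = (-7)²·221.6 = 10858.4.
Var[U] = (-2.2)²·10858.4 = 52554.656.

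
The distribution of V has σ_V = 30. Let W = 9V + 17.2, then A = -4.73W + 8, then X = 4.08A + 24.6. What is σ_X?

σ_X = 5210.568

σ_W = |9|·30 = 270.
σ_A = |-4.73|·270 = 1277.1.
σ_X = |4.08|·1277.1 = 5210.568.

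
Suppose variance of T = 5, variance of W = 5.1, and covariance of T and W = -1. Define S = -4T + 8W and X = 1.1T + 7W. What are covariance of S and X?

covariance of S and X = 282.8

By bilinearity, covariance of S and X = ac·variance of T + bd·variance of W + (ad+bc)·covariance of T and W, with a=-4, b=8, c=1.1, d=7.
ac·variance of T = (-4)·1.1·5 = -22
bd·variance of W = 8·7·5.1 = 285.6
(ad+bc)·covariance of T and W = (-19.2)·(-1) = 19.2
covariance of S and X = -22 + 285.6 + 19.2 = 282.8.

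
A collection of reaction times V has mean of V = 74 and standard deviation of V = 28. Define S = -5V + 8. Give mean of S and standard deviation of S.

mean of S = -362, standard deviation of S = 140

S = -5V + 8 is linear with a = -5, b = 8.
mean of S = a·mean of V + b = (-5)·74 + 8 = -362.
standard deviation of S = |a|·standard deviation of V = |-5|·28 = 140.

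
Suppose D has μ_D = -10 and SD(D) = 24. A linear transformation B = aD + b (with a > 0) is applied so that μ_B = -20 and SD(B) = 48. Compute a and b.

SD(B) = a·SD(D) (a > 0), so a = 48/24 = 2.
μ_B = a·μ_D + b, so b = -20 − 2·(-10) = 0.

a = 2, b = 0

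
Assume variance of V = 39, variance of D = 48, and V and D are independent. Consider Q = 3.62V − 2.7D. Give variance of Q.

variance of Q = a²·variance of V + b²·variance of D + 2ab·Cov(V, D) with a = 3.62, b = -2.7.
Independence gives Cov(V, D) = 0.
= 3.62²·39 + (-2.7)²·48 + 2·3.62·(-2.7)·0
= 511.0716 + 349.92 + 0 = 860.9916.

variance of Q = 860.9916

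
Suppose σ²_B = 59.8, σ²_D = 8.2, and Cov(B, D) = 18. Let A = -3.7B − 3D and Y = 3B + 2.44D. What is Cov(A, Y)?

By bilinearity, Cov(A, Y) = ac·σ²_B + bd·σ²_D + (ad+bc)·Cov(B, D), with a=-3.7, b=-3, c=3, d=2.44.
ac·σ²_B = (-3.7)·3·59.8 = -663.78
bd·σ²_D = (-3)·2.44·8.2 = -60.024
(ad+bc)·Cov(B, D) = (-18.028)·18 = -324.504
Cov(A, Y) = -663.78 + (-60.024) + (-324.504) = -1048.308.

Cov(A, Y) = -1048.308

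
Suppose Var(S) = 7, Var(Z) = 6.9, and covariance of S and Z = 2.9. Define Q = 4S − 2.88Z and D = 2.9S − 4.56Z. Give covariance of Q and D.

covariance of Q and D = 94.69952

By bilinearity, covariance of Q and D = ac·Var(S) + bd·Var(Z) + (ad+bc)·covariance of S and Z, with a=4, b=-2.88, c=2.9, d=-4.56.
ac·Var(S) = 4·2.9·7 = 81.2
bd·Var(Z) = (-2.88)·(-4.56)·6.9 = 90.61632
(ad+bc)·covariance of S and Z = (-26.592)·2.9 = -77.1168
covariance of Q and D = 81.2 + 90.61632 + (-77.1168) = 94.69952.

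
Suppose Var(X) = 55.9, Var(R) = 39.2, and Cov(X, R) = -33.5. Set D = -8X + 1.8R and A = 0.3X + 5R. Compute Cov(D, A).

By bilinearity, Cov(D, A) = ac·Var(X) + bd·Var(R) + (ad+bc)·Cov(X, R), with a=-8, b=1.8, c=0.3, d=5.
ac·Var(X) = (-8)·0.3·55.9 = -134.16
bd·Var(R) = 1.8·5·39.2 = 352.8
(ad+bc)·Cov(X, R) = (-39.46)·(-33.5) = 1321.91
Cov(D, A) = -134.16 + 352.8 + 1321.91 = 1540.55.

Cov(D, A) = 1540.55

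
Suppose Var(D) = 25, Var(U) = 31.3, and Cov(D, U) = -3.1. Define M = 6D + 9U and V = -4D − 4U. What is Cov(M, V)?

By bilinearity, Cov(M, V) = ac·Var(D) + bd·Var(U) + (ad+bc)·Cov(D, U), with a=6, b=9, c=-4, d=-4.
ac·Var(D) = 6·(-4)·25 = -600
bd·Var(U) = 9·(-4)·31.3 = -1126.8
(ad+bc)·Cov(D, U) = (-60)·(-3.1) = 186
Cov(M, V) = -600 + (-1126.8) + 186 = -1540.8.

Cov(M, V) = -1540.8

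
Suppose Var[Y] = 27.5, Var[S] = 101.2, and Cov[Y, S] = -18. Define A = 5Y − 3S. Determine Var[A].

Var[A] = a²·Var[Y] + b²·Var[S] + 2ab·Cov[Y, S] with a = 5, b = -3.
= 5²·27.5 + (-3)²·101.2 + 2·5·(-3)·(-18)
= 687.5 + 910.8 + 540 = 2138.3.

Var[A] = 2138.3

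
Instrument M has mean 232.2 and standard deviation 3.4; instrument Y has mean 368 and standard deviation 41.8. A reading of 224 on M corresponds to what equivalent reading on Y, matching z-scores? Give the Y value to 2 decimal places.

Y = 267.19

z = (224 − 232.2)/3.4 ≈ -2.4118.
Y = 368 + z·41.8 = 368 + (224 − 232.2)·41.8/3.4 ≈ 267.19.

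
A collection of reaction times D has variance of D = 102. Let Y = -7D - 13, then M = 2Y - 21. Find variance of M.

variance of Y = (-7)²·102 = 4998.
variance of M = 2²·4998 = 19992.

variance of M = 19992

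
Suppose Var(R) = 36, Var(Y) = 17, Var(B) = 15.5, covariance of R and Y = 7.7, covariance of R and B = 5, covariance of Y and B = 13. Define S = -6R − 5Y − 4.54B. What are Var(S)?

Var(S) = a²·Var(R) + b²·Var(Y) + c²·Var(B) + 2ab·covariance of R and Y + 2ac·covariance of R and B + 2bc·covariance of Y and B, with a = -6, b = -5, c = -4.54.
= 1296 + 425 + 319.4798 + 462 + 272.4 + 590.2
= 3365.0798.

Var(S) = 3365.0798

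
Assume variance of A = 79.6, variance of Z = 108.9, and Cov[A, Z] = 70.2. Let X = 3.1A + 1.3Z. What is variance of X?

variance of X = a²·variance of A + b²·variance of Z + 2ab·Cov[A, Z] with a = 3.1, b = 1.3.
= 3.1²·79.6 + 1.3²·108.9 + 2·3.1·1.3·70.2
= 764.956 + 184.041 + 565.812 = 1514.809.

variance of X = 1514.809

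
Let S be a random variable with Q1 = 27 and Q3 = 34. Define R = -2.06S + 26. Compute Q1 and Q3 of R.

a = -2.06 < 0 reverses order: Q1(R) comes from Q3(S), Q3(R) from Q1(S).
Q1(R) = (-2.06)·34 + 26 = -44.04; Q3(R) = (-2.06)·27 + 26 = -29.62.

Q1(R) = -44.04, Q3(R) = -29.62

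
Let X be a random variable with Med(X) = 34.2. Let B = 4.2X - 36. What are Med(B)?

Med(B) = 107.64

A linear map preserves order up to sign, so Med(B) = a·Med(X) + b = 4.2·34.2 + (-36) = 107.64.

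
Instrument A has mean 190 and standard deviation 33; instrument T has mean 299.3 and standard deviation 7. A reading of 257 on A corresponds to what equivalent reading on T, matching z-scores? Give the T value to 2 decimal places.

z = (257 − 190)/33 ≈ 2.0303.
T = 299.3 + z·7 = 299.3 + (257 − 190)·7/33 ≈ 313.51.

T = 313.51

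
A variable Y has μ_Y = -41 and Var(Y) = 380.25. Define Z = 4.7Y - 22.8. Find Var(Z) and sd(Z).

Z = 4.7Y - 22.8 is linear with a = 4.7, b = -22.8.
Var(Z) = a²·Var(Y) = 4.7²·380.25 = 8399.7225 (the additive constant -22.8 does not affect variance).
sd(Y) = √380.25 = 19.5.
sd(Z) = |a|·sd(Y) = |4.7|·19.5 = 91.65.

Var(Z) = 8399.7225, sd(Z) = 91.65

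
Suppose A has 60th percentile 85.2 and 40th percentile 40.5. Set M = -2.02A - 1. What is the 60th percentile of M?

60th percentile of M = -82.81

Since a = -2.02 < 0 the transformation is decreasing, reversing order: the 60th percentile of M corresponds to the 40th percentile of A.
So P_{60}(M) = a·P_{40}(A) + b = (-2.02)·40.5 + (-1) = -82.81.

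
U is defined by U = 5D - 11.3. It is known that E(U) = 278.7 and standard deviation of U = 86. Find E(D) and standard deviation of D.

From U = 5D - 11.3: E(U) = a·E(D) + b, so E(D) = (E(U) − b)/a = (278.7 − (-11.3))/5 = 58.
standard deviation of U = |a|·standard deviation of D, so standard deviation of D = 86/|5| = 17.2.

E(D) = 58, standard deviation of D = 17.2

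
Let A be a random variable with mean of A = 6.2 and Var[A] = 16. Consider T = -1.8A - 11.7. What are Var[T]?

Var[T] = 51.84

T = -1.8A - 11.7 is linear with a = -1.8, b = -11.7.
Var[T] = a²·Var[A] = (-1.8)²·16 = 51.84 (the additive constant -11.7 does not affect variance).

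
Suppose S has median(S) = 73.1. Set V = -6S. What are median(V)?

A linear map preserves order up to sign, so median(V) = a·median(S) + b = (-6)·73.1 = -438.6.

median(V) = -438.6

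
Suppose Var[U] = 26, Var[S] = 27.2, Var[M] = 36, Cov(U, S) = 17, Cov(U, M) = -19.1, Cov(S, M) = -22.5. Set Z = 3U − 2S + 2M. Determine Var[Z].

Var[Z] = a²·Var[U] + b²·Var[S] + c²·Var[M] + 2ab·Cov(U, S) + 2ac·Cov(U, M) + 2bc·Cov(S, M), with a = 3, b = -2, c = 2.
= 234 + 108.8 + 144 + (-204) + (-229.2) + 180
= 233.6.

Var[Z] = 233.6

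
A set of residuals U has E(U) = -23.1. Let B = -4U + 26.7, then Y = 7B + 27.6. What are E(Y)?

E(B) = (-4)·(-23.1) + 26.7 = 119.1.
E(Y) = 7·119.1 + 27.6 = 861.3.

E(Y) = 861.3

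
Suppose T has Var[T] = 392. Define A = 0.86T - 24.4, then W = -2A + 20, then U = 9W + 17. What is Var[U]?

Var[U] = 93935.1168

Var[A] = 0.86²·392 = 289.9232.
Var[W] = (-2)²·289.9232 = 1159.6928.
Var[U] = 9²·1159.6928 = 93935.1168.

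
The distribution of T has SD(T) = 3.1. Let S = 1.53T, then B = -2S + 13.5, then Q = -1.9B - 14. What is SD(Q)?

SD(S) = |1.53|·3.1 = 4.743.
SD(B) = |-2|·4.743 = 9.486.
SD(Q) = |-1.9|·9.486 = 18.0234.

SD(Q) = 18.0234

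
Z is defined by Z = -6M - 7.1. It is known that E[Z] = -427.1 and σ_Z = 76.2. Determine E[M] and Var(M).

E[M] = 70, Var(M) = 161.29

From Z = -6M - 7.1: E[Z] = a·E[M] + b, so E[M] = (E[Z] − b)/a = (-427.1 − (-7.1))/(-6) = 70.
Var(Z) = 76.2² = 5806.44.
Var(Z) = a²·Var(M), so Var(M) = 5806.44/(-6)² = 161.29.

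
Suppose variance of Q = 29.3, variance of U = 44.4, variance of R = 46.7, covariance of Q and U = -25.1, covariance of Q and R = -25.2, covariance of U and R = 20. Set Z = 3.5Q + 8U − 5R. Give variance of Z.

variance of Z = a²·variance of Q + b²·variance of U + c²·variance of R + 2ab·covariance of Q and U + 2ac·covariance of Q and R + 2bc·covariance of U and R, with a = 3.5, b = 8, c = -5.
= 358.925 + 2841.6 + 1167.5 + (-1405.6) + 882 + (-1600)
= 2244.425.

variance of Z = 2244.425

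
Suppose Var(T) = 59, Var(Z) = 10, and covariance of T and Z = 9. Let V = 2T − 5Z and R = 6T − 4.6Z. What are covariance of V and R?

By bilinearity, covariance of V and R = ac·Var(T) + bd·Var(Z) + (ad+bc)·covariance of T and Z, with a=2, b=-5, c=6, d=-4.6.
ac·Var(T) = 2·6·59 = 708
bd·Var(Z) = (-5)·(-4.6)·10 = 230
(ad+bc)·covariance of T and Z = (-39.2)·9 = -352.8
covariance of V and R = 708 + 230 + (-352.8) = 585.2.

covariance of V and R = 585.2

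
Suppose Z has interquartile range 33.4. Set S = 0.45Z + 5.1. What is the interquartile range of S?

Under S = aZ + b, IQR(S) = |a|·IQR(Z) = |0.45|·33.4 = 15.03 (shifts cancel; spread scales by |a|).

IQR(S) = 15.03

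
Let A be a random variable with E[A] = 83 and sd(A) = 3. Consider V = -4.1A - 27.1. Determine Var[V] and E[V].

Var[V] = 151.29, E[V] = -367.4

V = -4.1A - 27.1 is linear with a = -4.1, b = -27.1.
Var[A] = 3² = 9.
Var[V] = a²·Var[A] = (-4.1)²·9 = 151.29 (the additive constant -27.1 does not affect variance).
E[V] = a·E[A] + b = (-4.1)·83 + (-27.1) = -367.4.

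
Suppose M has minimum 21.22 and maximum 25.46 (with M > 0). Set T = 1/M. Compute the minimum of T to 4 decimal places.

1/M is decreasing on this domain, so min(T) comes from max(M) = 25.46: min(T) = 1/(25.46) ≈ 0.0393.

min(T) = 0.0393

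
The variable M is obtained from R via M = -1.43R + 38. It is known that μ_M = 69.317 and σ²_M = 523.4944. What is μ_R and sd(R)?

μ_R = -21.9, sd(R) = 16

From M = -1.43R + 38: μ_M = a·μ_R + b, so μ_R = (μ_M − b)/a = (69.317 − 38)/(-1.43) = -21.9.
sd(M) = √523.4944 = 22.88.
sd(M) = |a|·sd(R), so sd(R) = 22.88/|-1.43| = 16.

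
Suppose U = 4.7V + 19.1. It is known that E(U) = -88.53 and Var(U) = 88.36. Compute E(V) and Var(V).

E(V) = -22.9, Var(V) = 4

From U = 4.7V + 19.1: E(U) = a·E(V) + b, so E(V) = (E(U) − b)/a = (-88.53 − 19.1)/4.7 = -22.9.
Var(U) = a²·Var(V), so Var(V) = 88.36/4.7² = 4.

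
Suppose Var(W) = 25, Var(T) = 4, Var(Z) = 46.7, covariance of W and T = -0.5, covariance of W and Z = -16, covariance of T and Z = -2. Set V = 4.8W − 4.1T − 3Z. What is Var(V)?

Var(V) = a²·Var(W) + b²·Var(T) + c²·Var(Z) + 2ab·covariance of W and T + 2ac·covariance of W and Z + 2bc·covariance of T and Z, with a = 4.8, b = -4.1, c = -3.
= 576 + 67.24 + 420.3 + 19.68 + 460.8 + (-49.2)
= 1494.82.

Var(V) = 1494.82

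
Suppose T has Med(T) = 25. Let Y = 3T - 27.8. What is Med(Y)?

Med(Y) = 47.2

A linear map preserves order up to sign, so Med(Y) = a·Med(T) + b = 3·25 + (-27.8) = 47.2.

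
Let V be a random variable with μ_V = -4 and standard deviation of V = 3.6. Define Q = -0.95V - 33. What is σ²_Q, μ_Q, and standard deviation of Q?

Q = -0.95V - 33 is linear with a = -0.95, b = -33.
σ²_V = 3.6² = 12.96.
σ²_Q = a²·σ²_V = (-0.95)²·12.96 = 11.6964 (the additive constant -33 does not affect variance).
μ_Q = a·μ_V + b = (-0.95)·(-4) + (-33) = -29.2.
standard deviation of Q = |a|·standard deviation of V = |-0.95|·3.6 = 3.42.

σ²_Q = 11.6964, μ_Q = -29.2, standard deviation of Q = 3.42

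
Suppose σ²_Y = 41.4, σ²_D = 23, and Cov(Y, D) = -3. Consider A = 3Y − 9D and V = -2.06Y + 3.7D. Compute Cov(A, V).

Cov(A, V) = -1110.672

By bilinearity, Cov(A, V) = ac·σ²_Y + bd·σ²_D + (ad+bc)·Cov(Y, D), with a=3, b=-9, c=-2.06, d=3.7.
ac·σ²_Y = 3·(-2.06)·41.4 = -255.852
bd·σ²_D = (-9)·3.7·23 = -765.9
(ad+bc)·Cov(Y, D) = (29.64)·(-3) = -88.92
Cov(A, V) = -255.852 + (-765.9) + (-88.92) = -1110.672.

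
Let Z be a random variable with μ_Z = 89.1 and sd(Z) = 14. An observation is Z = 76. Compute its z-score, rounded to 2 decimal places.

z = (Z − μ_Z) / sd(Z) = (76 − 89.1) / 14 ≈ -0.94.

z = -0.94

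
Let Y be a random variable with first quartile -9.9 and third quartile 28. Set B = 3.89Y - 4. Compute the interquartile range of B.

IQR of Y = Q3 − Q1 = 28 − (-9.9) = 37.9.
Under B = aY + b, IQR(B) = |a|·IQR(Y) = |3.89|·37.9 = 147.431 (shifts cancel; spread scales by |a|).

IQR(B) = 147.431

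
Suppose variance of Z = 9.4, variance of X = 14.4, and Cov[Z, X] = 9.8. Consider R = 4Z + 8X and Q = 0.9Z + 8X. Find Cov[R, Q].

Cov[R, Q] = 1339.6

By bilinearity, Cov[R, Q] = ac·variance of Z + bd·variance of X + (ad+bc)·Cov[Z, X], with a=4, b=8, c=0.9, d=8.
ac·variance of Z = 4·0.9·9.4 = 33.84
bd·variance of X = 8·8·14.4 = 921.6
(ad+bc)·Cov[Z, X] = (39.2)·9.8 = 384.16
Cov[R, Q] = 33.84 + 921.6 + 384.16 = 1339.6.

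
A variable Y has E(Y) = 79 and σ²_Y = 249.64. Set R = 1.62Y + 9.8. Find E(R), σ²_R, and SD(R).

R = 1.62Y + 9.8 is linear with a = 1.62, b = 9.8.
E(R) = a·E(Y) + b = 1.62·79 + 9.8 = 137.78.
σ²_R = a²·σ²_Y = 1.62²·249.64 = 655.155216 (the additive constant 9.8 does not affect variance).
SD(Y) = √249.64 = 15.8.
SD(R) = |a|·SD(Y) = |1.62|·15.8 = 25.596.

E(R) = 137.78, σ²_R = 655.155216, SD(R) = 25.596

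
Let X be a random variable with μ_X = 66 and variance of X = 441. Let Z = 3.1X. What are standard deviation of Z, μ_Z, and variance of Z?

Z = 3.1X is linear with a = 3.1, b = 0.
standard deviation of X = √441 = 21.
standard deviation of Z = |a|·standard deviation of X = |3.1|·21 = 65.1.
μ_Z = a·μ_X + b = 3.1·66 = 204.6.
variance of Z = a²·variance of X = 3.1²·441 = 4238.01.

standard deviation of Z = 65.1, μ_Z = 204.6, variance of Z = 4238.01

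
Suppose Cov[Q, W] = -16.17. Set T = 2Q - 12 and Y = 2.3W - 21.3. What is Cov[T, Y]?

Cov[T, Y] = -74.382

Cov[T, Y] = a·c·Cov[Q, W] = 2·2.3·(-16.17) = -74.382. Additive constants drop out.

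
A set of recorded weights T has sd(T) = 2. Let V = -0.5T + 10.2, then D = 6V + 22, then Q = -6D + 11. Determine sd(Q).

sd(Q) = 36

sd(V) = |-0.5|·2 = 1.
sd(D) = |6|·1 = 6.
sd(Q) = |-6|·6 = 36.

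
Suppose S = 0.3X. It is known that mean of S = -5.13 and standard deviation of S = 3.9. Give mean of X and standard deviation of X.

mean of X = -17.1, standard deviation of X = 13

From S = 0.3X: mean of S = a·mean of X + b, so mean of X = (mean of S − b)/a = (-5.13 − 0)/0.3 = -17.1.
standard deviation of S = |a|·standard deviation of X, so standard deviation of X = 3.9/|0.3| = 13.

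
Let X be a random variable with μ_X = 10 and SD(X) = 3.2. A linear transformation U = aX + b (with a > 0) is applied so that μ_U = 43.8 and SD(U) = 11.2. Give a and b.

SD(U) = a·SD(X) (a > 0), so a = 11.2/3.2 = 3.5.
μ_U = a·μ_X + b, so b = 43.8 − 3.5·10 = 8.8.

a = 3.5, b = 8.8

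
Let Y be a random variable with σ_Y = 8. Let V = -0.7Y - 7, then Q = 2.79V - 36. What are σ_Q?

σ_V = |-0.7|·8 = 5.6.
σ_Q = |2.79|·5.6 = 15.624.

σ_Q = 15.624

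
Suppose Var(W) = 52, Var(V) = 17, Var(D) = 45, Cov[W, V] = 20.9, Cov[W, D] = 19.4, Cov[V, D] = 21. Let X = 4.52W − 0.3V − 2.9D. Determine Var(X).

Var(X) = 913.6296

Var(X) = a²·Var(W) + b²·Var(V) + c²·Var(D) + 2ab·Cov[W, V] + 2ac·Cov[W, D] + 2bc·Cov[V, D], with a = 4.52, b = -0.3, c = -2.9.
= 1062.3808 + 1.53 + 378.45 + (-56.6808) + (-508.5904) + 36.54
= 913.6296.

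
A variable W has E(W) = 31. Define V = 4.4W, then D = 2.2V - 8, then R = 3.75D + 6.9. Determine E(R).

E(R) = 1102.2

E(V) = 4.4·31 = 136.4.
E(D) = 2.2·136.4 + (-8) = 292.08.
E(R) = 3.75·292.08 + 6.9 = 1102.2.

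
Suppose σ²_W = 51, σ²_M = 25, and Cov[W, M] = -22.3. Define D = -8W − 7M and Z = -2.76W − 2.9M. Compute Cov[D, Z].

By bilinearity, Cov[D, Z] = ac·σ²_W + bd·σ²_M + (ad+bc)·Cov[W, M], with a=-8, b=-7, c=-2.76, d=-2.9.
ac·σ²_W = (-8)·(-2.76)·51 = 1126.08
bd·σ²_M = (-7)·(-2.9)·25 = 507.5
(ad+bc)·Cov[W, M] = (42.52)·(-22.3) = -948.196
Cov[D, Z] = 1126.08 + 507.5 + (-948.196) = 685.384.

Cov[D, Z] = 685.384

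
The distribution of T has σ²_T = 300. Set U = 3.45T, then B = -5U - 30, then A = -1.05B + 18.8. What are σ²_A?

σ²_A = 98418.796875

σ²_U = 3.45²·300 = 3570.75.
σ²_B = (-5)²·3570.75 = 89268.75.
σ²_A = (-1.05)²·89268.75 = 98418.796875.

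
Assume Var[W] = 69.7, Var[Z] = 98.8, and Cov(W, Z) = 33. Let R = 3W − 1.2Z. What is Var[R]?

Var[R] = a²·Var[W] + b²·Var[Z] + 2ab·Cov(W, Z) with a = 3, b = -1.2.
= 3²·69.7 + (-1.2)²·98.8 + 2·3·(-1.2)·33
= 627.3 + 142.272 + (-237.6) = 531.972.

Var[R] = 531.972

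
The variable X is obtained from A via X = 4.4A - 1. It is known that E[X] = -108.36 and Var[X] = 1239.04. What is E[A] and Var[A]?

From X = 4.4A - 1: E[X] = a·E[A] + b, so E[A] = (E[X] − b)/a = (-108.36 − (-1))/4.4 = -24.4.
Var[X] = a²·Var[A], so Var[A] = 1239.04/4.4² = 64.

E[A] = -24.4, Var[A] = 64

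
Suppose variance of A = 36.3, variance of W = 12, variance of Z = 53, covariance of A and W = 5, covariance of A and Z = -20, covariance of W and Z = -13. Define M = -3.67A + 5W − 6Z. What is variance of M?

variance of M = a²·variance of A + b²·variance of W + c²·variance of Z + 2ab·covariance of A and W + 2ac·covariance of A and Z + 2bc·covariance of W and Z, with a = -3.67, b = 5, c = -6.
= 488.92107 + 300 + 1908 + (-183.5) + (-880.8) + 780
= 2412.62107.

variance of M = 2412.62107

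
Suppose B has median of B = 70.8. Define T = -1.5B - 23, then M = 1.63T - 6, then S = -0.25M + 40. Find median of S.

median of S = 94.149

median of T = (-1.5)·70.8 + (-23) = -129.2.
median of M = 1.63·(-129.2) + (-6) = -216.596.
median of S = (-0.25)·(-216.596) + 40 = 94.149.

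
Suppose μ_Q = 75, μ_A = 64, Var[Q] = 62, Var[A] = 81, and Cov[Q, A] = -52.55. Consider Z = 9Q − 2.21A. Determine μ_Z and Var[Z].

μ_Z = 9·μ_Q + (-2.21)·μ_A = 9·75 + (-2.21)·64 = 533.56.
Var[Z] = a²·Var[Q] + b²·Var[A] + 2ab·Cov[Q, A] with a = 9, b = -2.21.
= 9²·62 + (-2.21)²·81 + 2·9·(-2.21)·(-52.55)
= 5022 + 395.6121 + 2090.439 = 7508.0511.

μ_Z = 533.56, Var[Z] = 7508.0511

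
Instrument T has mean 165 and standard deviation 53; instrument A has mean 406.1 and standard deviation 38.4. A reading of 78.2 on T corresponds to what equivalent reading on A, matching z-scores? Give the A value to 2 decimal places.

z = (78.2 − 165)/53 ≈ -1.6377.
A = 406.1 + z·38.4 = 406.1 + (78.2 − 165)·38.4/53 ≈ 343.21.

A = 343.21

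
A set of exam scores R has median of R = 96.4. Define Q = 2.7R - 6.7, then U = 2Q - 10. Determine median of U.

median of Q = 2.7·96.4 + (-6.7) = 253.58.
median of U = 2·253.58 + (-10) = 497.16.

median of U = 497.16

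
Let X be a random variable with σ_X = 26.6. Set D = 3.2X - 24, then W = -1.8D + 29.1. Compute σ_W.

σ_W = 153.216

σ_D = |3.2|·26.6 = 85.12.
σ_W = |-1.8|·85.12 = 153.216.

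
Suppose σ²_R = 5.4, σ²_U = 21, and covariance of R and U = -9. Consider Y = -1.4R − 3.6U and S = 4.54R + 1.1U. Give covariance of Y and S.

covariance of Y and S = 43.4736

By bilinearity, covariance of Y and S = ac·σ²_R + bd·σ²_U + (ad+bc)·covariance of R and U, with a=-1.4, b=-3.6, c=4.54, d=1.1.
ac·σ²_R = (-1.4)·4.54·5.4 = -34.3224
bd·σ²_U = (-3.6)·1.1·21 = -83.16
(ad+bc)·covariance of R and U = (-17.884)·(-9) = 160.956
covariance of Y and S = -34.3224 + (-83.16) + 160.956 = 43.4736.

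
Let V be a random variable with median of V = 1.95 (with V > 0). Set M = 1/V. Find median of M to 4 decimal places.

1/V is monotone on this domain, so median of M = 1/(1.95) ≈ 0.5128.

median of M = 0.5128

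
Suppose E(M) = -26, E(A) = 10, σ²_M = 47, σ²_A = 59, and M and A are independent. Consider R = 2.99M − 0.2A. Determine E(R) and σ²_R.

E(R) = 2.99·E(M) + (-0.2)·E(A) = 2.99·(-26) + (-0.2)·10 = -79.74.
σ²_R = a²·σ²_M + b²·σ²_A + 2ab·Cov[M, A] with a = 2.99, b = -0.2.
Independence gives Cov[M, A] = 0.
= 2.99²·47 + (-0.2)²·59 + 2·2.99·(-0.2)·0
= 420.1847 + 2.36 + 0 = 422.5447.

E(R) = -79.74, σ²_R = 422.5447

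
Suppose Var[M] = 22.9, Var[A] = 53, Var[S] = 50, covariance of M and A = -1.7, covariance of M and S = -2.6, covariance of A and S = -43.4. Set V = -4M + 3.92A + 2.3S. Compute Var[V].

Var[V] = 763.8824

Var[V] = a²·Var[M] + b²·Var[A] + c²·Var[S] + 2ab·covariance of M and A + 2ac·covariance of M and S + 2bc·covariance of A and S, with a = -4, b = 3.92, c = 2.3.
= 366.4 + 814.4192 + 264.5 + 53.312 + 47.84 + (-782.5888)
= 763.8824.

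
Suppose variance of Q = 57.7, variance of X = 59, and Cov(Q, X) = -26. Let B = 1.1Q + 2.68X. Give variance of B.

variance of B = 340.2826

variance of B = a²·variance of Q + b²·variance of X + 2ab·Cov(Q, X) with a = 1.1, b = 2.68.
= 1.1²·57.7 + 2.68²·59 + 2·1.1·2.68·(-26)
= 69.817 + 423.7616 + (-153.296) = 340.2826.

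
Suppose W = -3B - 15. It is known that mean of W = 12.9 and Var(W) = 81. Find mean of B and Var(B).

mean of B = -9.3, Var(B) = 9

From W = -3B - 15: mean of W = a·mean of B + b, so mean of B = (mean of W − b)/a = (12.9 − (-15))/(-3) = -9.3.
Var(W) = a²·Var(B), so Var(B) = 81/(-3)² = 9.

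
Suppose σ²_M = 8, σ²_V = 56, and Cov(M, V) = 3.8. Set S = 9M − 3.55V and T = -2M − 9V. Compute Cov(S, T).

Cov(S, T) = 1364.38

By bilinearity, Cov(S, T) = ac·σ²_M + bd·σ²_V + (ad+bc)·Cov(M, V), with a=9, b=-3.55, c=-2, d=-9.
ac·σ²_M = 9·(-2)·8 = -144
bd·σ²_V = (-3.55)·(-9)·56 = 1789.2
(ad+bc)·Cov(M, V) = (-73.9)·3.8 = -280.82
Cov(S, T) = -144 + 1789.2 + (-280.82) = 1364.38.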